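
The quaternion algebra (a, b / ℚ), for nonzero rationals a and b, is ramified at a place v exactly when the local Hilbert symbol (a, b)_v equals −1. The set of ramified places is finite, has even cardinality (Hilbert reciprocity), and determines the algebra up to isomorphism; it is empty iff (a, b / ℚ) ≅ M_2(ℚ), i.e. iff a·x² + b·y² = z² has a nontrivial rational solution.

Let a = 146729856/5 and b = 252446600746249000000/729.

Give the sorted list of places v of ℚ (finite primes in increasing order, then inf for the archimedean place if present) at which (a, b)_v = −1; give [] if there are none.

(a, b) ≡ (67830, 1729) mod (ℚ^×)²; places V = {2, 3, 5, 7, 13, 17, 19, ∞}.
(a,b)_7: α=1, u≡4; β=3, v≡2 (mod 7); (4|7)=+1, (2|7)=+1; sign (−1)^1·+1^3·+1^1 = -1.
(a,b)_17: α=1, u≡6; β=2, v≡7 (mod 17); (6|17)=-1, (7|17)=-1; sign (−1)^0·-1^2·-1^1 = -1.
(a,b)_19: α=1, u≡11; β=3, v≡12 (mod 19); (11|19)=+1, (12|19)=-1; sign (−1)^1·+1^3·-1^1 = +1.
(a,b)_5: α=-1, u≡1; β=6, v≡4 (mod 5); (1|5)=+1, (4|5)=+1; sign (−1)^0·+1^6·+1^-1 = +1.
(a,b)_2: α=7, β=6; u≡3, v≡1 (mod 8); ε(u)ε(v)=1·0, αω(v)=7·0, βω(u)=6·1; sum ≡ 0  ⇒  +1.
(a,b)_3: α=1, u≡2; β=-6, v≡1 (mod 3); (2|3)=-1, (1|3)=+1; sign (−1)^0·-1^-6·+1^1 = +1.
(a,b)_13: α=2, u≡9; β=5, v≡3 (mod 13); (9|13)=+1, (3|13)=+1; sign (−1)^0·+1^5·+1^2 = +1.
(a,b)_∞: sgn(67830)=+, sgn(1729)=+, so +1.
|Ram(67830, 1729)| = 2, even; anisotropic at {7, 17}.

[7, 17]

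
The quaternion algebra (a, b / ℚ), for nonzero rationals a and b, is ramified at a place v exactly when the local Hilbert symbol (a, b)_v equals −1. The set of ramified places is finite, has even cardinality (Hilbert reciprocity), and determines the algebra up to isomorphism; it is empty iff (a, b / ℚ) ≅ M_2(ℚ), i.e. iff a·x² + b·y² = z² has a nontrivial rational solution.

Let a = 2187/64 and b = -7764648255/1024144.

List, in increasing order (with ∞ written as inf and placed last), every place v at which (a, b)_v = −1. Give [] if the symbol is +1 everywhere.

[5, 7]

(a, b) ≡ (3, -455) mod (ℚ^×)²; places V = {2, 3, 5, 7, 11, 13, 17, 23, ∞}.
(a,b)_11: α=0, u≡1; β=-2, v≡2 (mod 11); (1|11)=+1, (2|11)=-1; sign (−1)^0·+1^-2·-1^0 = +1.
(a,b)_7: α=0, u≡3; β=1, v≡6 (mod 7); (3|7)=-1, (6|7)=-1; sign (−1)^0·-1^1·-1^0 = -1.
(a,b)_23: α=0, u≡18; β=-2, v≡15 (mod 23); (18|23)=+1, (15|23)=-1; sign (−1)^0·+1^-2·-1^0 = +1.
(a,b)_2: α=-6, β=-4; u≡3, v≡1 (mod 8); ε(u)ε(v)=1·0, αω(v)=-6·0, βω(u)=-4·1; sum ≡ 0  ⇒  +1.
(a,b)_5: α=0, u≡3; β=1, v≡1 (mod 5); (3|5)=-1, (1|5)=+1; sign (−1)^0·-1^1·+1^0 = -1.
(a,b)_∞: sgn(3)=+, sgn(-455)=−, so +1.
(a,b)_13: α=0, u≡10; β=1, v≡9 (mod 13); (10|13)=+1, (9|13)=+1; sign (−1)^0·+1^1·+1^0 = +1.
(a,b)_3: α=7, u≡1; β=10, v≡1 (mod 3); (1|3)=+1, (1|3)=+1; sign (−1)^0·+1^10·+1^7 = +1.
(a,b)_17: α=0, u≡10; β=2, v≡9 (mod 17); (10|17)=-1, (9|17)=+1; sign (−1)^0·-1^2·+1^0 = +1.
|Ram(3, -455)| = 2, even; anisotropic at {5, 7}.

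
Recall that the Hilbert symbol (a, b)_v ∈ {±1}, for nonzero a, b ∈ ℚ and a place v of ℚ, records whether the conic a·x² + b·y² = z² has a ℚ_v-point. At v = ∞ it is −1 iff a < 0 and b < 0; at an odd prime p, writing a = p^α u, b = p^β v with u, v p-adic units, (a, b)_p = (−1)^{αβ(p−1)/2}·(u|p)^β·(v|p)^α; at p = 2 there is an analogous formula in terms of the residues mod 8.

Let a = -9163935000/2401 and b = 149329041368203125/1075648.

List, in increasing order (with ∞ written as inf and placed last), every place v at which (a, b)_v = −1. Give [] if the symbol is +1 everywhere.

Mod squares: a ≡ -374, b ≡ 1155. Check v ∈ {∞, 2, 3, 5, 7, 11, 13, 17}.
v=∞: -374 < 0 and 1155 > 0  ⇒  (a,b)_∞ = +1.
v=7: a=7^-4·(≡4), b=7^-5·(≡2) mod 7; (4|7)=+1, (2|7)=+1; (−1)^{-4·-5·3}·(+1)^-5·(+1)^-4 = +1.
v=13: a=13^0·(≡3), b=13^2·(≡2) mod 13; (3|13)=+1, (2|13)=-1; (−1)^{0·2·6}·(+1)^2·(-1)^0 = +1.
v=11: a=11^3·(≡7), b=11^5·(≡7) mod 11; (7|11)=-1, (7|11)=-1; (−1)^{3·5·5}·(-1)^5·(-1)^3 = -1.
v=17: a=17^1·(≡10), b=17^2·(≡16) mod 17; (10|17)=-1, (16|17)=+1; (−1)^{1·2·8}·(-1)^2·(+1)^1 = +1.
v=3: a=3^4·(≡1), b=3^5·(≡1) mod 3; (1|3)=+1, (1|3)=+1; (−1)^{4·5·1}·(+1)^5·(+1)^4 = +1.
v=5: a=5^4·(≡4), b=5^7·(≡1) mod 5; (4|5)=+1, (1|5)=+1; (−1)^{4·7·2}·(+1)^7·(+1)^4 = +1.
v=2: v_2(a)=3, v_2(b)=-6; units ≡ 5, 3 (mod 8); ε·ε+αω+βω = 0·1+3·1+-6·1 ≡ 1  ⇒  (a,b)_2 = -1.
|Ram(-374, 1155)| = 2, even; anisotropic at {2, 11}.

[2, 11]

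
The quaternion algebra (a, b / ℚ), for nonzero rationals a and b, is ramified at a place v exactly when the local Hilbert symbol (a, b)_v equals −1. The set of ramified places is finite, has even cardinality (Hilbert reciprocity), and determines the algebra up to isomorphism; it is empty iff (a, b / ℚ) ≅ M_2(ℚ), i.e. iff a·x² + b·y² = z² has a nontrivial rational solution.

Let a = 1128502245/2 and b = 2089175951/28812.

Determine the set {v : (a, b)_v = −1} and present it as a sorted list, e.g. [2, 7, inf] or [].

[2, 3, 5, 13, 17, 41]

Mod squares: a ≡ 6252090, b ≡ 48093. Check v ∈ {∞, 2, 3, 5, 7, 13, 17, 19, 23, 41}.
v=41: a=41^1·(≡19), b=41^1·(≡36) mod 41; (19|41)=-1, (36|41)=+1; (−1)^{1·1·20}·(-1)^1·(+1)^1 = -1.
v=17: a=17^1·(≡9), b=17^1·(≡14) mod 17; (9|17)=+1, (14|17)=-1; (−1)^{1·1·8}·(+1)^1·(-1)^1 = -1.
v=5: a=5^1·(≡2), b=5^0·(≡3) mod 5; (2|5)=-1, (3|5)=-1; (−1)^{1·0·2}·(-1)^0·(-1)^1 = -1.
v=13: a=13^1·(≡7), b=13^0·(≡11) mod 13; (7|13)=-1, (11|13)=-1; (−1)^{1·0·6}·(-1)^0·(-1)^1 = -1.
v=23: a=23^1·(≡18), b=23^1·(≡20) mod 23; (18|23)=+1, (20|23)=-1; (−1)^{1·1·11}·(+1)^1·(-1)^1 = +1.
v=7: a=7^0·(≡5), b=7^-4·(≡6) mod 7; (5|7)=-1, (6|7)=-1; (−1)^{0·-4·3}·(-1)^-4·(-1)^0 = +1.
v=∞: 6252090 > 0 and 48093 > 0  ⇒  (a,b)_∞ = +1.
v=19: a=19^2·(≡16), b=19^4·(≡16) mod 19; (16|19)=+1, (16|19)=+1; (−1)^{2·4·9}·(+1)^4·(+1)^2 = +1.
v=3: a=3^1·(≡2), b=3^-1·(≡2) mod 3; (2|3)=-1, (2|3)=-1; (−1)^{1·-1·1}·(-1)^-1·(-1)^1 = -1.
v=2: v_2(a)=-1, v_2(b)=-2; units ≡ 5, 5 (mod 8); ε·ε+αω+βω = 0·0+-1·1+-2·1 ≡ 1  ⇒  (a,b)_2 = -1.
|Ram(6252090, 48093)| = 6, even; anisotropic at {2, 3, 5, 13, 17, 41}.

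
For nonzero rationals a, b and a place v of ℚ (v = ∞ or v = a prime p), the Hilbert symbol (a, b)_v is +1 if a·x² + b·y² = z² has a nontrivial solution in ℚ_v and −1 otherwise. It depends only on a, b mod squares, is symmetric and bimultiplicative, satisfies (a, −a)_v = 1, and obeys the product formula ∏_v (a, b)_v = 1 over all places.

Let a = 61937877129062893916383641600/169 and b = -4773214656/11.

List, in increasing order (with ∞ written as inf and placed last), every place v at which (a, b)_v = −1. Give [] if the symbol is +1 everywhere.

[2, 19, 43, 47]

Mod squares: a ≡ 1835702594, b ≡ -206701. Check v ∈ {∞, 2, 3, 5, 7, 11, 13, 19, 23, 41, 43, 47, 53}.
v=∞: 1835702594 > 0 and -206701 < 0  ⇒  (a,b)_∞ = +1.
v=41: a=41^1·(≡1), b=41^0·(≡5) mod 41; (1|41)=+1, (5|41)=+1; (−1)^{1·0·20}·(+1)^0·(+1)^1 = +1.
v=3: a=3^2·(≡2), b=3^4·(≡2) mod 3; (2|3)=-1, (2|3)=-1; (−1)^{2·4·1}·(-1)^4·(-1)^2 = +1.
v=23: a=23^4·(≡12), b=23^1·(≡4) mod 23; (12|23)=+1, (4|23)=+1; (−1)^{4·1·11}·(+1)^1·(+1)^4 = +1.
v=53: a=53^1·(≡21), b=53^0·(≡15) mod 53; (21|53)=-1, (15|53)=+1; (−1)^{1·0·26}·(-1)^0·(+1)^1 = +1.
v=7: a=7^2·(≡6), b=7^2·(≡4) mod 7; (6|7)=-1, (4|7)=+1; (−1)^{2·2·3}·(-1)^2·(+1)^2 = +1.
v=43: a=43^3·(≡4), b=43^1·(≡10) mod 43; (4|43)=+1, (10|43)=+1; (−1)^{3·1·21}·(+1)^1·(+1)^3 = -1.
v=19: a=19^3·(≡3), b=19^1·(≡3) mod 19; (3|19)=-1, (3|19)=-1; (−1)^{3·1·9}·(-1)^1·(-1)^3 = -1.
v=47: a=47^1·(≡12), b=47^0·(≡40) mod 47; (12|47)=+1, (40|47)=-1; (−1)^{1·0·23}·(+1)^0·(-1)^1 = -1.
v=5: a=5^2·(≡1), b=5^0·(≡4) mod 5; (1|5)=+1, (4|5)=+1; (−1)^{2·0·2}·(+1)^0·(+1)^2 = +1.
v=13: a=13^-2·(≡8), b=13^0·(≡1) mod 13; (8|13)=-1, (1|13)=+1; (−1)^{-2·0·6}·(-1)^0·(+1)^-2 = +1.
v=2: v_2(a)=15, v_2(b)=6; units ≡ 1, 3 (mod 8); ε·ε+αω+βω = 0·1+15·1+6·0 ≡ 1  ⇒  (a,b)_2 = -1.
v=11: a=11^1·(≡4), b=11^-1·(≡10) mod 11; (4|11)=+1, (10|11)=-1; (−1)^{1·-1·5}·(+1)^-1·(-1)^1 = +1.
|Ram(1835702594, -206701)| = 4, even; anisotropic at {2, 19, 43, 47}.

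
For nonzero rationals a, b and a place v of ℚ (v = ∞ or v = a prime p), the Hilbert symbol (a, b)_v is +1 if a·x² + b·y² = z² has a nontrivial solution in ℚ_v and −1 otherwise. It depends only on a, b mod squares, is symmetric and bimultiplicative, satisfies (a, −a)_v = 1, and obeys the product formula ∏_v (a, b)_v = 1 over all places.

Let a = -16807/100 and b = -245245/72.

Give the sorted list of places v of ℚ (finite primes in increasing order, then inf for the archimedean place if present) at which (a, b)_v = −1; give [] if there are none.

[5, 7, 13, inf]

Mod squares: a ≡ -7, b ≡ -10010. Check v ∈ {∞, 2, 3, 5, 7, 11, 13}.
v=3: a=3^0·(≡2), b=3^-2·(≡1) mod 3; (2|3)=-1, (1|3)=+1; (−1)^{0·-2·1}·(-1)^-2·(+1)^0 = +1.
v=2: v_2(a)=-2, v_2(b)=-3; units ≡ 1, 3 (mod 8); ε·ε+αω+βω = 0·1+-2·1+-3·0 ≡ 0  ⇒  (a,b)_2 = +1.
v=11: a=11^0·(≡1), b=11^1·(≡4) mod 11; (1|11)=+1, (4|11)=+1; (−1)^{0·1·5}·(+1)^1·(+1)^0 = +1.
v=5: a=5^-2·(≡2), b=5^1·(≡3) mod 5; (2|5)=-1, (3|5)=-1; (−1)^{-2·1·2}·(-1)^1·(-1)^-2 = -1.
v=7: a=7^5·(≡3), b=7^3·(≡3) mod 7; (3|7)=-1, (3|7)=-1; (−1)^{5·3·3}·(-1)^3·(-1)^5 = -1.
v=13: a=13^0·(≡6), b=13^1·(≡9) mod 13; (6|13)=-1, (9|13)=+1; (−1)^{0·1·6}·(-1)^1·(+1)^0 = -1.
v=∞: -7 < 0 and -10010 < 0  ⇒  (a,b)_∞ = -1.
|Ram(-7, -10010)| = 4, even; anisotropic at {5, 7, 13, ∞}.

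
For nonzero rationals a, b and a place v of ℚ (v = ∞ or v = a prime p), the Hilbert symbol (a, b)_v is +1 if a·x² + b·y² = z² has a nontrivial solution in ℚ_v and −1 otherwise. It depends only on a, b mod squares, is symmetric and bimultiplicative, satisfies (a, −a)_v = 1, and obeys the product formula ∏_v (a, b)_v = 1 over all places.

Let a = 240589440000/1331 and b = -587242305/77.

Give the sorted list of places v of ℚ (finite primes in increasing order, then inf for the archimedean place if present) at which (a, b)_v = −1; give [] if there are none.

[2, 13]

Mod squares: a ≡ 51051, b ≡ -85085. Check v ∈ {∞, 2, 3, 5, 7, 11, 13, 17}.
v=13: a=13^1·(≡10), b=13^1·(≡7) mod 13; (10|13)=+1, (7|13)=-1; (−1)^{1·1·6}·(+1)^1·(-1)^1 = -1.
v=∞: 51051 > 0 and -85085 < 0  ⇒  (a,b)_∞ = +1.
v=3: a=3^5·(≡1), b=3^12·(≡1) mod 3; (1|3)=+1, (1|3)=+1; (−1)^{5·12·1}·(+1)^12·(+1)^5 = +1.
v=7: a=7^1·(≡3), b=7^-1·(≡2) mod 7; (3|7)=-1, (2|7)=+1; (−1)^{1·-1·3}·(-1)^-1·(+1)^1 = +1.
v=17: a=17^1·(≡6), b=17^1·(≡7) mod 17; (6|17)=-1, (7|17)=-1; (−1)^{1·1·8}·(-1)^1·(-1)^1 = +1.
v=5: a=5^4·(≡4), b=5^1·(≡2) mod 5; (4|5)=+1, (2|5)=-1; (−1)^{4·1·2}·(+1)^1·(-1)^4 = +1.
v=11: a=11^-3·(≡8), b=11^-1·(≡3) mod 11; (8|11)=-1, (3|11)=+1; (−1)^{-3·-1·5}·(-1)^-1·(+1)^-3 = +1.
v=2: v_2(a)=10, v_2(b)=0; units ≡ 3, 3 (mod 8); ε·ε+αω+βω = 1·1+10·1+0·1 ≡ 1  ⇒  (a,b)_2 = -1.
|Ram(51051, -85085)| = 2, even; anisotropic at {2, 13}.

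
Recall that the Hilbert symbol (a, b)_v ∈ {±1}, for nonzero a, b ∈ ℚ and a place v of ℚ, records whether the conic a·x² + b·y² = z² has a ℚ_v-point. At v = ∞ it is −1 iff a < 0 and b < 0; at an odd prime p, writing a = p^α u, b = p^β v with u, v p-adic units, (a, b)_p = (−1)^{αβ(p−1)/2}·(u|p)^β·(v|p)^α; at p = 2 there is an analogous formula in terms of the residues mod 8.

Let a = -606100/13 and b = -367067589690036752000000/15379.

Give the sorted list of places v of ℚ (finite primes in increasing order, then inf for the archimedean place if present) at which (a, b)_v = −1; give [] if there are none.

[7, 13, 29, inf]

Mod squares: a ≡ -78793, b ≡ -1547. Check v ∈ {∞, 2, 5, 7, 11, 13, 17, 19, 29}.
v=7: a=7^0·(≡5), b=7^-1·(≡6) mod 7; (5|7)=-1, (6|7)=-1; (−1)^{0·-1·3}·(-1)^-1·(-1)^0 = -1.
v=2: v_2(a)=2, v_2(b)=10; units ≡ 7, 5 (mod 8); ε·ε+αω+βω = 1·0+2·1+10·0 ≡ 0  ⇒  (a,b)_2 = +1.
v=11: a=11^1·(≡5), b=11^4·(≡3) mod 11; (5|11)=+1, (3|11)=+1; (−1)^{1·4·5}·(+1)^4·(+1)^1 = +1.
v=29: a=29^1·(≡23), b=29^4·(≡10) mod 29; (23|29)=+1, (10|29)=-1; (−1)^{1·4·14}·(+1)^4·(-1)^1 = -1.
v=13: a=13^-1·(≡12), b=13^-3·(≡6) mod 13; (12|13)=+1, (6|13)=-1; (−1)^{-1·-3·6}·(+1)^-3·(-1)^-1 = -1.
v=17: a=17^0·(≡4), b=17^1·(≡10) mod 17; (4|17)=+1, (10|17)=-1; (−1)^{0·1·8}·(+1)^1·(-1)^0 = +1.
v=19: a=19^1·(≡3), b=19^4·(≡16) mod 19; (3|19)=-1, (16|19)=+1; (−1)^{1·4·9}·(-1)^4·(+1)^1 = +1.
v=∞: -78793 < 0 and -1547 < 0  ⇒  (a,b)_∞ = -1.
v=5: a=5^2·(≡2), b=5^6·(≡3) mod 5; (2|5)=-1, (3|5)=-1; (−1)^{2·6·2}·(-1)^6·(-1)^2 = +1.
|Ram(-78793, -1547)| = 4, even; anisotropic at {7, 13, 29, ∞}.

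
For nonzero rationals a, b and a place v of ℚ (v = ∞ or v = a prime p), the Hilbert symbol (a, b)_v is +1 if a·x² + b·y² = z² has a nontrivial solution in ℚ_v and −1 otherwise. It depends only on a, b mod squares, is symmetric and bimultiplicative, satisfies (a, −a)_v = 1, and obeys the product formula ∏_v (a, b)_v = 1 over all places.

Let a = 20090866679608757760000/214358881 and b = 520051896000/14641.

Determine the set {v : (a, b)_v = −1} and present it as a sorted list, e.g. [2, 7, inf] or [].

(a, b) ≡ (91, 737035) mod (ℚ^×)²; places V = {2, 3, 5, 7, 11, 13, 17, 23, 29, ∞}.
(a,b)_29: α=2, u≡24; β=1, v≡19 (mod 29); (24|29)=+1, (19|29)=-1; sign (−1)^0·+1^1·-1^2 = +1.
(a,b)_11: α=-8, u≡9; β=-4, v≡10 (mod 11); (9|11)=+1, (10|11)=-1; sign (−1)^0·+1^-4·-1^-8 = +1.
(a,b)_23: α=2, u≡19; β=1, v≡1 (mod 23); (19|23)=-1, (1|23)=+1; sign (−1)^0·-1^1·+1^2 = -1.
(a,b)_∞: sgn(91)=+, sgn(737035)=+, so +1.
(a,b)_3: α=4, u≡1; β=2, v≡1 (mod 3); (1|3)=+1, (1|3)=+1; sign (−1)^0·+1^2·+1^4 = +1.
(a,b)_13: α=3, u≡2; β=1, v≡8 (mod 13); (2|13)=-1, (8|13)=-1; sign (−1)^0·-1^1·-1^3 = +1.
(a,b)_17: α=2, u≡12; β=1, v≡6 (mod 17); (12|17)=-1, (6|17)=-1; sign (−1)^0·-1^1·-1^2 = -1.
(a,b)_2: α=12, β=6; u≡3, v≡3 (mod 8); ε(u)ε(v)=1·1, αω(v)=12·1, βω(u)=6·1; sum ≡ 1  ⇒  -1.
(a,b)_7: α=3, u≡3; β=2, v≡3 (mod 7); (3|7)=-1, (3|7)=-1; sign (−1)^0·-1^2·-1^3 = -1.
(a,b)_5: α=4, u≡1; β=3, v≡3 (mod 5); (1|5)=+1, (3|5)=-1; sign (−1)^0·+1^3·-1^4 = +1.
(91, 737035 / ℚ) ramifies at {2, 7, 17, 23}: a division algebra.

[2, 7, 17, 23]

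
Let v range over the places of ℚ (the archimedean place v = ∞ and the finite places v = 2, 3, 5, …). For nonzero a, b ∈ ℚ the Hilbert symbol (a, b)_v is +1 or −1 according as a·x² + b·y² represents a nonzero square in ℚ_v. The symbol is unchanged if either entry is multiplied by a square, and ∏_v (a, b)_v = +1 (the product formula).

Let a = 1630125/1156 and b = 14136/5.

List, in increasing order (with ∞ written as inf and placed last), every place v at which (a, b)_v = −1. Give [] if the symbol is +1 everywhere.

Mod squares: a ≡ 805, b ≡ 17670. Check v ∈ {∞, 2, 3, 5, 7, 17, 19, 23, 31}.
v=17: a=17^-2·(≡3), b=17^0·(≡12) mod 17; (3|17)=-1, (12|17)=-1; (−1)^{-2·0·8}·(-1)^0·(-1)^-2 = +1.
v=∞: 805 > 0 and 17670 > 0  ⇒  (a,b)_∞ = +1.
v=5: a=5^3·(≡1), b=5^-1·(≡1) mod 5; (1|5)=+1, (1|5)=+1; (−1)^{3·-1·2}·(+1)^-1·(+1)^3 = +1.
v=19: a=19^0·(≡6), b=19^1·(≡12) mod 19; (6|19)=+1, (12|19)=-1; (−1)^{0·1·9}·(+1)^1·(-1)^0 = +1.
v=2: v_2(a)=-2, v_2(b)=3; units ≡ 5, 3 (mod 8); ε·ε+αω+βω = 0·1+-2·1+3·1 ≡ 1  ⇒  (a,b)_2 = -1.
v=23: a=23^1·(≡2), b=23^0·(≡12) mod 23; (2|23)=+1, (12|23)=+1; (−1)^{1·0·11}·(+1)^0·(+1)^1 = +1.
v=7: a=7^1·(≡6), b=7^0·(≡2) mod 7; (6|7)=-1, (2|7)=+1; (−1)^{1·0·3}·(-1)^0·(+1)^1 = +1.
v=3: a=3^4·(≡1), b=3^1·(≡1) mod 3; (1|3)=+1, (1|3)=+1; (−1)^{4·1·1}·(+1)^1·(+1)^4 = +1.
v=31: a=31^0·(≡23), b=31^1·(≡23) mod 31; (23|31)=-1, (23|31)=-1; (−1)^{0·1·15}·(-1)^1·(-1)^0 = -1.
Ram(805, 17670) = {2, 31}; no ℚ_2-point on the conic.

[2, 31]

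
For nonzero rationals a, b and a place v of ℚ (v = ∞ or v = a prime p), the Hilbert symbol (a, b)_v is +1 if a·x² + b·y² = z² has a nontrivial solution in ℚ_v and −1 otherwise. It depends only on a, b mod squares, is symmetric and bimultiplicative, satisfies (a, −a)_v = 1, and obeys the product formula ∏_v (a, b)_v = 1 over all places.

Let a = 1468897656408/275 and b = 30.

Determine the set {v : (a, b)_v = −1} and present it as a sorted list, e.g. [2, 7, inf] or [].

[5, 11]

(a, b) ≡ (2002, 30) mod (ℚ^×)²; places V = {2, 3, 5, 7, 11, 13, 23, 31, ∞}.
(a,b)_2: α=3, β=1; u≡1, v≡7 (mod 8); ε(u)ε(v)=0·1, αω(v)=3·0, βω(u)=1·0; sum ≡ 0  ⇒  +1.
(a,b)_23: α=2, u≡9; β=0, v≡7 (mod 23); (9|23)=+1, (7|23)=-1; sign (−1)^0·+1^0·-1^2 = +1.
(a,b)_31: α=2, u≡8; β=0, v≡30 (mod 31); (8|31)=+1, (30|31)=-1; sign (−1)^0·+1^0·-1^2 = +1.
(a,b)_13: α=1, u≡6; β=0, v≡4 (mod 13); (6|13)=-1, (4|13)=+1; sign (−1)^0·-1^0·+1^1 = +1.
(a,b)_11: α=-1, u≡2; β=0, v≡8 (mod 11); (2|11)=-1, (8|11)=-1; sign (−1)^0·-1^0·-1^-1 = -1.
(a,b)_7: α=3, u≡5; β=0, v≡2 (mod 7); (5|7)=-1, (2|7)=+1; sign (−1)^0·-1^0·+1^3 = +1.
(a,b)_5: α=-2, u≡3; β=1, v≡1 (mod 5); (3|5)=-1, (1|5)=+1; sign (−1)^0·-1^1·+1^-2 = -1.
(a,b)_3: α=4, u≡1; β=1, v≡1 (mod 3); (1|3)=+1, (1|3)=+1; sign (−1)^0·+1^1·+1^4 = +1.
(a,b)_∞: sgn(2002)=+, sgn(30)=+, so +1.
|Ram(2002, 30)| = 2, even; anisotropic at {5, 11}.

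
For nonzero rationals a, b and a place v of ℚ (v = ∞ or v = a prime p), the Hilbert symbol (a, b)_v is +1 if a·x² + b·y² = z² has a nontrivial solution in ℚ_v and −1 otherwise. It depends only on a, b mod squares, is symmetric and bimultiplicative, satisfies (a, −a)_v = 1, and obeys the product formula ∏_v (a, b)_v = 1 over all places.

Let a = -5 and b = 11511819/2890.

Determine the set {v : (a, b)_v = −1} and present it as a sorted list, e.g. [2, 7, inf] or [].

[5, 11]

Mod squares: a ≡ -5, b ≡ 110. Check v ∈ {∞, 2, 3, 5, 11, 17, 31}.
v=∞: -5 < 0 and 110 > 0  ⇒  (a,b)_∞ = +1.
v=3: a=3^0·(≡1), b=3^2·(≡2) mod 3; (1|3)=+1, (2|3)=-1; (−1)^{0·2·1}·(+1)^2·(-1)^0 = +1.
v=31: a=31^0·(≡26), b=31^2·(≡24) mod 31; (26|31)=-1, (24|31)=-1; (−1)^{0·2·15}·(-1)^2·(-1)^0 = +1.
v=5: a=5^1·(≡4), b=5^-1·(≡3) mod 5; (4|5)=+1, (3|5)=-1; (−1)^{1·-1·2}·(+1)^-1·(-1)^1 = -1.
v=2: v_2(a)=0, v_2(b)=-1; units ≡ 3, 7 (mod 8); ε·ε+αω+βω = 1·1+0·0+-1·1 ≡ 0  ⇒  (a,b)_2 = +1.
v=17: a=17^0·(≡12), b=17^-2·(≡15) mod 17; (12|17)=-1, (15|17)=+1; (−1)^{0·-2·8}·(-1)^-2·(+1)^0 = +1.
v=11: a=11^0·(≡6), b=11^3·(≡10) mod 11; (6|11)=-1, (10|11)=-1; (−1)^{0·3·5}·(-1)^3·(-1)^0 = -1.
Ram(-5, 110) = {5, 11}; no ℚ_5-point on the conic.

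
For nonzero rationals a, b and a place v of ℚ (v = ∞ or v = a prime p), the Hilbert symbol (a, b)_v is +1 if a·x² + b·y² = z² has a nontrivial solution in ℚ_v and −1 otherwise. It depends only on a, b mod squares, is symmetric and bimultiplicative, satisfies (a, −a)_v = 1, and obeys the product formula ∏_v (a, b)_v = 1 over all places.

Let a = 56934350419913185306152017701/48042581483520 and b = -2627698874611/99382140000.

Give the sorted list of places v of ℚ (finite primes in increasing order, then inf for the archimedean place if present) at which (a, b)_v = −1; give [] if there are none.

(a, b) ≡ (140070, -114) mod (ℚ^×)²; places V = {2, 3, 5, 7, 11, 13, 19, 23, 29, 37, ∞}.
(a,b)_11: α=0, u≡7; β=-2, v≡10 (mod 11); (7|11)=-1, (10|11)=-1; sign (−1)^0·-1^-2·-1^0 = +1.
(a,b)_13: α=-6, u≡5; β=-2, v≡1 (mod 13); (5|13)=-1, (1|13)=+1; sign (−1)^0·-1^-2·+1^-6 = +1.
(a,b)_7: α=1, u≡2; β=0, v≡5 (mod 7); (2|7)=+1, (5|7)=-1; sign (−1)^0·+1^0·-1^1 = -1.
(a,b)_5: α=-1, u≡4; β=-4, v≡1 (mod 5); (4|5)=+1, (1|5)=+1; sign (−1)^0·+1^-4·+1^-1 = +1.
(a,b)_37: α=6, u≡7; β=2, v≡36 (mod 37); (7|37)=+1, (36|37)=+1; sign (−1)^0·+1^2·+1^6 = +1.
(a,b)_23: α=5, u≡4; β=4, v≡2 (mod 23); (4|23)=+1, (2|23)=+1; sign (−1)^0·+1^4·+1^5 = +1.
(a,b)_2: α=-13, β=-5; u≡3, v≡7 (mod 8); ε(u)ε(v)=1·1, αω(v)=-13·0, βω(u)=-5·1; sum ≡ 0  ⇒  +1.
(a,b)_3: α=-5, u≡1; β=-5, v≡1 (mod 3); (1|3)=+1, (1|3)=+1; sign (−1)^1·+1^-5·+1^-5 = -1.
(a,b)_29: α=1, u≡6; β=0, v≡12 (mod 29); (6|29)=+1, (12|29)=-1; sign (−1)^0·+1^0·-1^1 = -1.
(a,b)_19: α=8, u≡10; β=3, v≡15 (mod 19); (10|19)=-1, (15|19)=-1; sign (−1)^0·-1^3·-1^8 = -1.
(a,b)_∞: sgn(140070)=+, sgn(-114)=−, so +1.
|Ram(140070, -114)| = 4, even; anisotropic at {3, 7, 19, 29}.

[3, 7, 19, 29]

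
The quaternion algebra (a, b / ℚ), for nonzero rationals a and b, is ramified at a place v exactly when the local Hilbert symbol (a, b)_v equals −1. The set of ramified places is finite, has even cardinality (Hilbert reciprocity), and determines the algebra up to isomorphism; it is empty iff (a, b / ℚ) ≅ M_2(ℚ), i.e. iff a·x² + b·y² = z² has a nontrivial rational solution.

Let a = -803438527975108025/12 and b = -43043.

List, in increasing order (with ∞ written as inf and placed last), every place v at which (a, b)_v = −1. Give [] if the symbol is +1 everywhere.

[13, inf]

Mod squares: a ≡ -307923, b ≡ -43043. Check v ∈ {∞, 2, 3, 5, 7, 11, 13, 31, 43}.
v=13: a=13^4·(≡8), b=13^1·(≡4) mod 13; (8|13)=-1, (4|13)=+1; (−1)^{4·1·6}·(-1)^1·(+1)^4 = -1.
v=43: a=43^3·(≡20), b=43^1·(≡31) mod 43; (20|43)=-1, (31|43)=+1; (−1)^{3·1·21}·(-1)^1·(+1)^3 = +1.
v=2: v_2(a)=-2, v_2(b)=0; units ≡ 5, 5 (mod 8); ε·ε+αω+βω = 0·0+-2·1+0·1 ≡ 0  ⇒  (a,b)_2 = +1.
v=11: a=11^3·(≡6), b=11^1·(≡3) mod 11; (6|11)=-1, (3|11)=+1; (−1)^{3·1·5}·(-1)^1·(+1)^3 = +1.
v=∞: -307923 < 0 and -43043 < 0  ⇒  (a,b)_∞ = -1.
v=3: a=3^-1·(≡1), b=3^0·(≡1) mod 3; (1|3)=+1, (1|3)=+1; (−1)^{-1·0·1}·(+1)^0·(+1)^-1 = +1.
v=31: a=31^1·(≡5), b=31^0·(≡16) mod 31; (5|31)=+1, (16|31)=+1; (−1)^{1·0·15}·(+1)^0·(+1)^1 = +1.
v=5: a=5^2·(≡2), b=5^0·(≡2) mod 5; (2|5)=-1, (2|5)=-1; (−1)^{2·0·2}·(-1)^0·(-1)^2 = +1.
v=7: a=7^3·(≡6), b=7^1·(≡4) mod 7; (6|7)=-1, (4|7)=+1; (−1)^{3·1·3}·(-1)^1·(+1)^3 = +1.
|Ram(-307923, -43043)| = 2, even; anisotropic at {13, ∞}.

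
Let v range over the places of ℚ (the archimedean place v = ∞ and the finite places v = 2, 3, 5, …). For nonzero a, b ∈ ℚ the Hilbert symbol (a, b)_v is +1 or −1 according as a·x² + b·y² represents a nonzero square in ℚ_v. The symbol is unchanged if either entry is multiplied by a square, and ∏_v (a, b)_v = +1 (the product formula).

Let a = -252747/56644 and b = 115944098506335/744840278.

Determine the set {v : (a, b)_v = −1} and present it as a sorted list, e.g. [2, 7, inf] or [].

Mod squares: a ≡ -28083, b ≡ 2730. Check v ∈ {∞, 2, 3, 5, 7, 11, 13, 17, 23, 37}.
v=7: a=7^-2·(≡2), b=7^-3·(≡6) mod 7; (2|7)=+1, (6|7)=-1; (−1)^{-2·-3·3}·(+1)^-3·(-1)^-2 = +1.
v=17: a=17^-2·(≡1), b=17^-4·(≡5) mod 17; (1|17)=+1, (5|17)=-1; (−1)^{-2·-4·8}·(+1)^-4·(-1)^-2 = +1.
v=5: a=5^0·(≡2), b=5^1·(≡4) mod 5; (2|5)=-1, (4|5)=+1; (−1)^{0·1·2}·(-1)^1·(+1)^0 = -1.
v=3: a=3^3·(≡2), b=3^7·(≡1) mod 3; (2|3)=-1, (1|3)=+1; (−1)^{3·7·1}·(-1)^7·(+1)^3 = +1.
v=37: a=37^1·(≡20), b=37^2·(≡8) mod 37; (20|37)=-1, (8|37)=-1; (−1)^{1·2·18}·(-1)^2·(-1)^1 = -1.
v=23: a=23^1·(≡22), b=23^2·(≡2) mod 23; (22|23)=-1, (2|23)=+1; (−1)^{1·2·11}·(-1)^2·(+1)^1 = +1.
v=13: a=13^0·(≡4), b=13^-1·(≡5) mod 13; (4|13)=+1, (5|13)=-1; (−1)^{0·-1·6}·(+1)^-1·(-1)^0 = +1.
v=∞: -28083 < 0 and 2730 > 0  ⇒  (a,b)_∞ = +1.
v=2: v_2(a)=-2, v_2(b)=-1; units ≡ 5, 5 (mod 8); ε·ε+αω+βω = 0·0+-2·1+-1·1 ≡ 1  ⇒  (a,b)_2 = -1.
v=11: a=11^1·(≡7), b=11^4·(≡10) mod 11; (7|11)=-1, (10|11)=-1; (−1)^{1·4·5}·(-1)^4·(-1)^1 = -1.
(-28083, 2730 / ℚ) ramifies at {2, 5, 11, 37}: a division algebra.

[2, 5, 11, 37]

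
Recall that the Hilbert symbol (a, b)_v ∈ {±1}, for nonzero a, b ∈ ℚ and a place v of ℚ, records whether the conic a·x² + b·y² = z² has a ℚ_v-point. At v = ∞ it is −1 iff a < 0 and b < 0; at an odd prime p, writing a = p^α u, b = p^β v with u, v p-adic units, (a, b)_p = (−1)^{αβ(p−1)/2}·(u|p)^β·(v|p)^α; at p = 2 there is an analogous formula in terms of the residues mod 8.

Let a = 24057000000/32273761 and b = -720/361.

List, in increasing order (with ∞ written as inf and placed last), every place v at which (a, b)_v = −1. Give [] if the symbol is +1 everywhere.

Mod squares: a ≡ 33, b ≡ -5. Check v ∈ {∞, 2, 3, 5, 11, 13, 19, 23}.
v=11: a=11^1·(≡3), b=11^0·(≡8) mod 11; (3|11)=+1, (8|11)=-1; (−1)^{1·0·5}·(+1)^0·(-1)^1 = -1.
v=∞: 33 > 0 and -5 < 0  ⇒  (a,b)_∞ = +1.
v=23: a=23^-2·(≡19), b=23^0·(≡1) mod 23; (19|23)=-1, (1|23)=+1; (−1)^{-2·0·11}·(-1)^0·(+1)^-2 = +1.
v=3: a=3^7·(≡2), b=3^2·(≡1) mod 3; (2|3)=-1, (1|3)=+1; (−1)^{7·2·1}·(-1)^2·(+1)^7 = +1.
v=5: a=5^6·(≡3), b=5^1·(≡1) mod 5; (3|5)=-1, (1|5)=+1; (−1)^{6·1·2}·(-1)^1·(+1)^6 = -1.
v=19: a=19^-2·(≡15), b=19^-2·(≡2) mod 19; (15|19)=-1, (2|19)=-1; (−1)^{-2·-2·9}·(-1)^-2·(-1)^-2 = +1.
v=13: a=13^-2·(≡6), b=13^0·(≡6) mod 13; (6|13)=-1, (6|13)=-1; (−1)^{-2·0·6}·(-1)^0·(-1)^-2 = +1.
v=2: v_2(a)=6, v_2(b)=4; units ≡ 1, 3 (mod 8); ε·ε+αω+βω = 0·1+6·1+4·0 ≡ 0  ⇒  (a,b)_2 = +1.
Ram(33, -5) = {5, 11}; no ℚ_5-point on the conic.

[5, 11]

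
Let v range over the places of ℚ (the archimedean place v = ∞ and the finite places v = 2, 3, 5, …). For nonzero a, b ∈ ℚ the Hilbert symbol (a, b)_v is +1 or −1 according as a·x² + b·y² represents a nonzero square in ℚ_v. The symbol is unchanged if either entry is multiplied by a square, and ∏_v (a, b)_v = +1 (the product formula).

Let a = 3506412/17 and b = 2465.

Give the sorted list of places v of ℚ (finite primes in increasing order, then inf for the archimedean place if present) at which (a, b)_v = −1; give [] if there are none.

(a, b) ≡ (88179, 2465) mod (ℚ^×)²; places V = {2, 3, 5, 7, 13, 17, 19, 29, ∞}.
(a,b)_3: α=1, u≡2; β=0, v≡2 (mod 3); (2|3)=-1, (2|3)=-1; sign (−1)^0·-1^0·-1^1 = -1.
(a,b)_2: α=2, β=0; u≡3, v≡1 (mod 8); ε(u)ε(v)=1·0, αω(v)=2·0, βω(u)=0·1; sum ≡ 0  ⇒  +1.
(a,b)_19: α=1, u≡9; β=0, v≡14 (mod 19); (9|19)=+1, (14|19)=-1; sign (−1)^0·+1^0·-1^1 = -1.
(a,b)_7: α=1, u≡1; β=0, v≡1 (mod 7); (1|7)=+1, (1|7)=+1; sign (−1)^0·+1^0·+1^1 = +1.
(a,b)_∞: sgn(88179)=+, sgn(2465)=+, so +1.
(a,b)_17: α=-1, u≡9; β=1, v≡9 (mod 17); (9|17)=+1, (9|17)=+1; sign (−1)^0·+1^1·+1^-1 = +1.
(a,b)_5: α=0, u≡1; β=1, v≡3 (mod 5); (1|5)=+1, (3|5)=-1; sign (−1)^0·+1^1·-1^0 = +1.
(a,b)_29: α=0, u≡3; β=1, v≡27 (mod 29); (3|29)=-1, (27|29)=-1; sign (−1)^0·-1^1·-1^0 = -1.
(a,b)_13: α=3, u≡9; β=0, v≡8 (mod 13); (9|13)=+1, (8|13)=-1; sign (−1)^0·+1^0·-1^3 = -1.
(88179, 2465 / ℚ) ramifies at {3, 13, 19, 29}: a division algebra.

[3, 13, 19, 29]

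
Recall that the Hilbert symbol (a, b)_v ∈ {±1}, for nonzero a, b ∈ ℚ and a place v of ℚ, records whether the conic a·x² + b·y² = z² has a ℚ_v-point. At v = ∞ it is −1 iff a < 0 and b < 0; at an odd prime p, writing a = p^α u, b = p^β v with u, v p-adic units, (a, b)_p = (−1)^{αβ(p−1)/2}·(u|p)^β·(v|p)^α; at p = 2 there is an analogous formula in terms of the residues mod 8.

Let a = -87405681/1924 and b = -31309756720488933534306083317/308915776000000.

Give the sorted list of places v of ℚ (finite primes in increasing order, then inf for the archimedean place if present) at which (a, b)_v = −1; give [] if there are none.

[2, 3, 19, 23, 41, inf]

Mod squares: a ≡ -962481, b ≡ -17917. Check v ∈ {∞, 2, 3, 5, 7, 11, 13, 19, 23, 29, 37, 41, 47}.
v=5: a=5^0·(≡1), b=5^-6·(≡2) mod 5; (1|5)=+1, (2|5)=-1; (−1)^{0·-6·2}·(+1)^-6·(-1)^0 = +1.
v=47: a=47^0·(≡21), b=47^2·(≡28) mod 47; (21|47)=+1, (28|47)=+1; (−1)^{0·2·23}·(+1)^2·(+1)^0 = +1.
v=11: a=11^2·(≡2), b=11^2·(≡10) mod 11; (2|11)=-1, (10|11)=-1; (−1)^{2·2·5}·(-1)^2·(-1)^2 = +1.
v=23: a=23^1·(≡9), b=23^3·(≡9) mod 23; (9|23)=+1, (9|23)=+1; (−1)^{1·3·11}·(+1)^3·(+1)^1 = -1.
v=∞: -962481 < 0 and -17917 < 0  ⇒  (a,b)_∞ = -1.
v=3: a=3^1·(≡2), b=3^0·(≡2) mod 3; (2|3)=-1, (2|3)=-1; (−1)^{1·0·1}·(-1)^0·(-1)^1 = -1.
v=37: a=37^-1·(≡18), b=37^2·(≡3) mod 37; (18|37)=-1, (3|37)=+1; (−1)^{-1·2·18}·(-1)^2·(+1)^-1 = +1.
v=13: a=13^-1·(≡8), b=13^-6·(≡4) mod 13; (8|13)=-1, (4|13)=+1; (−1)^{-1·-6·6}·(-1)^-6·(+1)^-1 = +1.
v=19: a=19^2·(≡3), b=19^5·(≡4) mod 19; (3|19)=-1, (4|19)=+1; (−1)^{2·5·9}·(-1)^5·(+1)^2 = -1.
v=29: a=29^1·(≡1), b=29^2·(≡13) mod 29; (1|29)=+1, (13|29)=+1; (−1)^{1·2·14}·(+1)^2·(+1)^1 = +1.
v=2: v_2(a)=-2, v_2(b)=-12; units ≡ 7, 3 (mod 8); ε·ε+αω+βω = 1·1+-2·1+-12·0 ≡ 1  ⇒  (a,b)_2 = -1.
v=41: a=41^0·(≡12), b=41^3·(≡12) mod 41; (12|41)=-1, (12|41)=-1; (−1)^{0·3·20}·(-1)^3·(-1)^0 = -1.
v=7: a=7^0·(≡6), b=7^2·(≡5) mod 7; (6|7)=-1, (5|7)=-1; (−1)^{0·2·3}·(-1)^2·(-1)^0 = +1.
Ram(-962481, -17917) = {2, 3, 19, 23, 41, ∞}; no ℚ_2-point on the conic.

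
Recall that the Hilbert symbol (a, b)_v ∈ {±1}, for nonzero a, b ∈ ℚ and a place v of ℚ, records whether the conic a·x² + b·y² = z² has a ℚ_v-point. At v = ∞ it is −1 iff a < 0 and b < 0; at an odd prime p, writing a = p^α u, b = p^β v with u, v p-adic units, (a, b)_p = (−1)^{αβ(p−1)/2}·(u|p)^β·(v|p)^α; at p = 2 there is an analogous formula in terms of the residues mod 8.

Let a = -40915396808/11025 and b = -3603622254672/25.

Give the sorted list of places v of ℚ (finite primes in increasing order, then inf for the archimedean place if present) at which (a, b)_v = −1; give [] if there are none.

(a, b) ≡ (-6578, -957) mod (ℚ^×)²; places V = {2, 3, 5, 7, 11, 13, 23, 29, 43, ∞}.
(a,b)_43: α=2, u≡36; β=0, v≡27 (mod 43); (36|43)=+1, (27|43)=-1; sign (−1)^0·+1^0·-1^2 = +1.
(a,b)_2: α=3, β=4; u≡7, v≡3 (mod 8); ε(u)ε(v)=1·1, αω(v)=3·1, βω(u)=4·0; sum ≡ 0  ⇒  +1.
(a,b)_5: α=-2, u≡2; β=-2, v≡3 (mod 5); (2|5)=-1, (3|5)=-1; sign (−1)^0·-1^-2·-1^-2 = +1.
(a,b)_11: α=1, u≡10; β=1, v≡1 (mod 11); (10|11)=-1, (1|11)=+1; sign (−1)^1·-1^1·+1^1 = +1.
(a,b)_13: α=1, u≡4; β=0, v≡11 (mod 13); (4|13)=+1, (11|13)=-1; sign (−1)^0·+1^0·-1^1 = -1.
(a,b)_23: α=1, u≡13; β=4, v≡16 (mod 23); (13|23)=+1, (16|23)=+1; sign (−1)^0·+1^4·+1^1 = +1.
(a,b)_7: α=-2, u≡1; β=0, v≡2 (mod 7); (1|7)=+1, (2|7)=+1; sign (−1)^0·+1^0·+1^-2 = +1.
(a,b)_29: α=2, u≡1; β=3, v≡1 (mod 29); (1|29)=+1, (1|29)=+1; sign (−1)^0·+1^3·+1^2 = +1.
(a,b)_∞: sgn(-6578)=−, sgn(-957)=−, so -1.
(a,b)_3: α=-2, u≡1; β=1, v≡2 (mod 3); (1|3)=+1, (2|3)=-1; sign (−1)^0·+1^1·-1^-2 = +1.
|Ram(-6578, -957)| = 2, even; anisotropic at {13, ∞}.

[13, inf]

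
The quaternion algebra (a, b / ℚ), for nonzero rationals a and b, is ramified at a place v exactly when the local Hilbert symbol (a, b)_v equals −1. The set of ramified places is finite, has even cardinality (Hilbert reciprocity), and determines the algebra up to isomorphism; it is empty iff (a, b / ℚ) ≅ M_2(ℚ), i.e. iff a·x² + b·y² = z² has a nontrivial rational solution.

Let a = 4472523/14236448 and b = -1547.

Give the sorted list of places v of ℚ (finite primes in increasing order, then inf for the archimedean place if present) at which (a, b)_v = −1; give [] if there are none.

(a, b) ≡ (6, -1547) mod (ℚ^×)²; places V = {2, 3, 7, 11, 13, 17, 23, 29, 37, ∞}.
(a,b)_∞: sgn(6)=+, sgn(-1547)=−, so +1.
(a,b)_13: α=0, u≡11; β=1, v≡11 (mod 13); (11|13)=-1, (11|13)=-1; sign (−1)^0·-1^1·-1^0 = -1.
(a,b)_23: α=-2, u≡6; β=0, v≡17 (mod 23); (6|23)=+1, (17|23)=-1; sign (−1)^0·+1^0·-1^-2 = +1.
(a,b)_37: α=2, u≡20; β=0, v≡7 (mod 37); (20|37)=-1, (7|37)=+1; sign (−1)^0·-1^0·+1^2 = +1.
(a,b)_2: α=-5, β=0; u≡3, v≡5 (mod 8); ε(u)ε(v)=1·0, αω(v)=-5·1, βω(u)=0·1; sum ≡ 1  ⇒  -1.
(a,b)_17: α=0, u≡5; β=1, v≡11 (mod 17); (5|17)=-1, (11|17)=-1; sign (−1)^0·-1^1·-1^0 = -1.
(a,b)_11: α=2, u≡6; β=0, v≡4 (mod 11); (6|11)=-1, (4|11)=+1; sign (−1)^0·-1^0·+1^2 = +1.
(a,b)_7: α=0, u≡3; β=1, v≡3 (mod 7); (3|7)=-1, (3|7)=-1; sign (−1)^0·-1^1·-1^0 = -1.
(a,b)_29: α=-2, u≡22; β=0, v≡19 (mod 29); (22|29)=+1, (19|29)=-1; sign (−1)^0·+1^0·-1^-2 = +1.
(a,b)_3: α=3, u≡2; β=0, v≡1 (mod 3); (2|3)=-1, (1|3)=+1; sign (−1)^0·-1^0·+1^3 = +1.
Ram(6, -1547) = {2, 7, 13, 17}; no ℚ_2-point on the conic.

[2, 7, 13, 17]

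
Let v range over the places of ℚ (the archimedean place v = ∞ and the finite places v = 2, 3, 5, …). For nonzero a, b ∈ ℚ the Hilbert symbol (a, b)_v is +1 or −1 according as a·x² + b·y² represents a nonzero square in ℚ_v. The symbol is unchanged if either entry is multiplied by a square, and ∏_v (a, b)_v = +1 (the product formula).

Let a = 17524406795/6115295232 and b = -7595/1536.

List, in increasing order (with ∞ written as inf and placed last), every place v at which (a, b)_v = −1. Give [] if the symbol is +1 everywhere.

[5, 31]

Mod squares: a ≡ 310, b ≡ -930. Check v ∈ {∞, 2, 3, 5, 7, 31}.
v=3: a=3^-6·(≡1), b=3^-1·(≡2) mod 3; (1|3)=+1, (2|3)=-1; (−1)^{-6·-1·1}·(+1)^-1·(-1)^-6 = +1.
v=31: a=31^3·(≡5), b=31^1·(≡2) mod 31; (5|31)=+1, (2|31)=+1; (−1)^{3·1·15}·(+1)^1·(+1)^3 = -1.
v=7: a=7^6·(≡4), b=7^2·(≡2) mod 7; (4|7)=+1, (2|7)=+1; (−1)^{6·2·3}·(+1)^2·(+1)^6 = +1.
v=2: v_2(a)=-23, v_2(b)=-9; units ≡ 3, 7 (mod 8); ε·ε+αω+βω = 1·1+-23·0+-9·1 ≡ 0  ⇒  (a,b)_2 = +1.
v=∞: 310 > 0 and -930 < 0  ⇒  (a,b)_∞ = +1.
v=5: a=5^1·(≡2), b=5^1·(≡1) mod 5; (2|5)=-1, (1|5)=+1; (−1)^{1·1·2}·(-1)^1·(+1)^1 = -1.
Ram(310, -930) = {5, 31}; no ℚ_5-point on the conic.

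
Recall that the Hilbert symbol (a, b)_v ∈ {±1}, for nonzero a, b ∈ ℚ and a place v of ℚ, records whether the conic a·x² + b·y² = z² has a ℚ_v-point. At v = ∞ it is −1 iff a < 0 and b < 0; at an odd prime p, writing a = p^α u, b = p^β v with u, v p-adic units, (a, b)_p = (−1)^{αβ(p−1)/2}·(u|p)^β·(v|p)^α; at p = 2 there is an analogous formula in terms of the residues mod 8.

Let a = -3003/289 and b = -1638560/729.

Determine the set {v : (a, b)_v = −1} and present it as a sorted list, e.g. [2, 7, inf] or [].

Mod squares: a ≡ -3003, b ≡ -2090. Check v ∈ {∞, 2, 3, 5, 7, 11, 13, 17, 19}.
v=17: a=17^-2·(≡6), b=17^0·(≡16) mod 17; (6|17)=-1, (16|17)=+1; (−1)^{-2·0·8}·(-1)^0·(+1)^-2 = +1.
v=2: v_2(a)=0, v_2(b)=5; units ≡ 5, 3 (mod 8); ε·ε+αω+βω = 0·1+0·1+5·1 ≡ 1  ⇒  (a,b)_2 = -1.
v=5: a=5^0·(≡3), b=5^1·(≡2) mod 5; (3|5)=-1, (2|5)=-1; (−1)^{0·1·2}·(-1)^1·(-1)^0 = -1.
v=7: a=7^1·(≡6), b=7^2·(≡6) mod 7; (6|7)=-1, (6|7)=-1; (−1)^{1·2·3}·(-1)^2·(-1)^1 = -1.
v=19: a=19^0·(≡14), b=19^1·(≡11) mod 19; (14|19)=-1, (11|19)=+1; (−1)^{0·1·9}·(-1)^1·(+1)^0 = -1.
v=11: a=11^1·(≡8), b=11^1·(≡8) mod 11; (8|11)=-1, (8|11)=-1; (−1)^{1·1·5}·(-1)^1·(-1)^1 = -1.
v=13: a=13^1·(≡1), b=13^0·(≡12) mod 13; (1|13)=+1, (12|13)=+1; (−1)^{1·0·6}·(+1)^0·(+1)^1 = +1.
v=3: a=3^1·(≡1), b=3^-6·(≡1) mod 3; (1|3)=+1, (1|3)=+1; (−1)^{1·-6·1}·(+1)^-6·(+1)^1 = +1.
v=∞: -3003 < 0 and -2090 < 0  ⇒  (a,b)_∞ = -1.
(-3003, -2090 / ℚ) ramifies at {2, 5, 7, 11, 19, ∞}: a division algebra.

[2, 5, 7, 11, 19, inf]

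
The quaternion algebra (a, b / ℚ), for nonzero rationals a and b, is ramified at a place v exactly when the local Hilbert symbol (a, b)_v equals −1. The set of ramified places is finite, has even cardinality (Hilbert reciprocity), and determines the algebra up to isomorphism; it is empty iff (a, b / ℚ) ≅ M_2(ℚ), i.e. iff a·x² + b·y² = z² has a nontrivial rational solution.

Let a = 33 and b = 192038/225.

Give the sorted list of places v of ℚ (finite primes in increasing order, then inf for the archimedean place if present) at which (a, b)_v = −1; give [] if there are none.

[3, 7, 11, 43]

(a, b) ≡ (33, 192038) mod (ℚ^×)²; places V = {2, 3, 5, 7, 11, 29, 43, ∞}.
(a,b)_43: α=0, u≡33; β=1, v≡8 (mod 43); (33|43)=-1, (8|43)=-1; sign (−1)^0·-1^1·-1^0 = -1.
(a,b)_7: α=0, u≡5; β=1, v≡1 (mod 7); (5|7)=-1, (1|7)=+1; sign (−1)^0·-1^1·+1^0 = -1.
(a,b)_3: α=1, u≡2; β=-2, v≡2 (mod 3); (2|3)=-1, (2|3)=-1; sign (−1)^0·-1^-2·-1^1 = -1.
(a,b)_2: α=0, β=1; u≡1, v≡3 (mod 8); ε(u)ε(v)=0·1, αω(v)=0·1, βω(u)=1·0; sum ≡ 0  ⇒  +1.
(a,b)_∞: sgn(33)=+, sgn(192038)=+, so +1.
(a,b)_29: α=0, u≡4; β=1, v≡11 (mod 29); (4|29)=+1, (11|29)=-1; sign (−1)^0·+1^1·-1^0 = +1.
(a,b)_5: α=0, u≡3; β=-2, v≡2 (mod 5); (3|5)=-1, (2|5)=-1; sign (−1)^0·-1^-2·-1^0 = +1.
(a,b)_11: α=1, u≡3; β=1, v≡9 (mod 11); (3|11)=+1, (9|11)=+1; sign (−1)^1·+1^1·+1^1 = -1.
|Ram(33, 192038)| = 4, even; anisotropic at {3, 7, 11, 43}.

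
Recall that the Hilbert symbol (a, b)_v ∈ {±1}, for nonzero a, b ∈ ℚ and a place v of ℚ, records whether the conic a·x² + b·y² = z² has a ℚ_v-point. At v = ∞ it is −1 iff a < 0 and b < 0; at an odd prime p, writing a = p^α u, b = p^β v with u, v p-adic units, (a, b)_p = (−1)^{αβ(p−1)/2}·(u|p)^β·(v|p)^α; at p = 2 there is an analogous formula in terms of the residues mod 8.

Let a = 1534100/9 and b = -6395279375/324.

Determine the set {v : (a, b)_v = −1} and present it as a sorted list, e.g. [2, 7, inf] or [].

Mod squares: a ≡ 29, b ≡ -23. Check v ∈ {∞, 2, 3, 5, 23, 29}.
v=∞: 29 > 0 and -23 < 0  ⇒  (a,b)_∞ = +1.
v=29: a=29^1·(≡23), b=29^2·(≡1) mod 29; (23|29)=+1, (1|29)=+1; (−1)^{1·2·14}·(+1)^2·(+1)^1 = +1.
v=5: a=5^2·(≡1), b=5^4·(≡2) mod 5; (1|5)=+1, (2|5)=-1; (−1)^{2·4·2}·(+1)^4·(-1)^2 = +1.
v=3: a=3^-2·(≡2), b=3^-4·(≡1) mod 3; (2|3)=-1, (1|3)=+1; (−1)^{-2·-4·1}·(-1)^-4·(+1)^-2 = +1.
v=23: a=23^2·(≡13), b=23^3·(≡20) mod 23; (13|23)=+1, (20|23)=-1; (−1)^{2·3·11}·(+1)^3·(-1)^2 = +1.
v=2: v_2(a)=2, v_2(b)=-2; units ≡ 5, 1 (mod 8); ε·ε+αω+βω = 0·0+2·0+-2·1 ≡ 0  ⇒  (a,b)_2 = +1.
Ram(a, b) = ∅: the form 29·x² + -23·y² − z² is isotropic over every ℚ_v, so by Hasse–Minkowski it is isotropic over ℚ.

[]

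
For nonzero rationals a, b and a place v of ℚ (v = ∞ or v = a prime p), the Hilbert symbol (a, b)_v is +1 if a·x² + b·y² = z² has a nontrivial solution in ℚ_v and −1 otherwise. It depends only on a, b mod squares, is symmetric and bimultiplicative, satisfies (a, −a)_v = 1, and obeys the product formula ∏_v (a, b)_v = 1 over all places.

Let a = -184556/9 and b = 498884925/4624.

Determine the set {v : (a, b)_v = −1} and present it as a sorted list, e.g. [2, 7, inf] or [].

[7, 11, 37, 41]

(a, b) ≡ (-46139, 407253) mod (ℚ^×)²; places V = {2, 3, 5, 7, 11, 17, 29, 37, 41, 43, ∞}.
(a,b)_11: α=0, u≡10; β=1, v≡8 (mod 11); (10|11)=-1, (8|11)=-1; sign (−1)^0·-1^1·-1^0 = -1.
(a,b)_29: α=1, u≡5; β=0, v≡1 (mod 29); (5|29)=+1, (1|29)=+1; sign (−1)^0·+1^0·+1^1 = +1.
(a,b)_5: α=0, u≡1; β=2, v≡3 (mod 5); (1|5)=+1, (3|5)=-1; sign (−1)^0·+1^2·-1^0 = +1.
(a,b)_37: α=1, u≡9; β=0, v≡24 (mod 37); (9|37)=+1, (24|37)=-1; sign (−1)^0·+1^0·-1^1 = -1.
(a,b)_43: α=1, u≡20; β=1, v≡25 (mod 43); (20|43)=-1, (25|43)=+1; sign (−1)^1·-1^1·+1^1 = +1.
(a,b)_3: α=-2, u≡1; β=1, v≡1 (mod 3); (1|3)=+1, (1|3)=+1; sign (−1)^0·+1^1·+1^-2 = +1.
(a,b)_41: α=0, u≡12; β=1, v≡38 (mod 41); (12|41)=-1, (38|41)=-1; sign (−1)^0·-1^1·-1^0 = -1.
(a,b)_2: α=2, β=-4; u≡5, v≡5 (mod 8); ε(u)ε(v)=0·0, αω(v)=2·1, βω(u)=-4·1; sum ≡ 0  ⇒  +1.
(a,b)_7: α=0, u≡3; β=3, v≡2 (mod 7); (3|7)=-1, (2|7)=+1; sign (−1)^0·-1^3·+1^0 = -1.
(a,b)_∞: sgn(-46139)=−, sgn(407253)=+, so +1.
(a,b)_17: α=0, u≡9; β=-2, v≡16 (mod 17); (9|17)=+1, (16|17)=+1; sign (−1)^0·+1^-2·+1^0 = +1.
(-46139, 407253 / ℚ) ramifies at {7, 11, 37, 41}: a division algebra.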